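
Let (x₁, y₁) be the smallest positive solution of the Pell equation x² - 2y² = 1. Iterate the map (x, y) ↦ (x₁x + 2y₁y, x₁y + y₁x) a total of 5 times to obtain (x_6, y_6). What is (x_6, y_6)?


Step 1: Find the fundamental solution (x₁, y₁) of x² - 2y² = 1.
  Expand √2 as a continued fraction. a₀ = ⌊√2⌋ = 1; iterate m_{k+1} = d_k·a_k − m_k, d_{k+1} = (2 − m_{k+1}²)/d_k, a_{k+1} = ⌊(a₀ + m_{k+1})/d_{k+1}⌋ (starting m₀ = 0, d₀ = 1), with convergents p_k = a_k·p_{k-1} + p_{k-2}, q_k = a_k·q_{k-1} + q_{k-2} (p₋₁ = 1, q₋₁ = 0):
  k = 0: a₀ = 1; p₀/q₀ = 1/1; p₀² − 2·q₀² = 1 − 2 = -1.
  k = 1: m = 1, d = 1, a = ⌊(1 + 1)/1⌋ = 2; p/q = (2·1 + 1)/(2·1 + 0) = 3/2; p² − 2·q² = 9 − 8 = 1.
  The first convergent with p² − 2·q² = 1 gives the fundamental solution (x₁, y₁) = (3, 2).
Step 2: Apply the recurrence (x_{n+1}, y_{n+1}) = (x₁x_n + 2y₁y_n, x₁y_n + y₁x_n) repeatedly.
  From (x_1, y_1) = (3, 2): x_2 = 3·3 + 2·2·2 = 17; y_2 = 3·2 + 2·3 = 12.
  From (x_2, y_2) = (17, 12): x_3 = 3·17 + 2·2·12 = 99; y_3 = 3·12 + 2·17 = 70.
  From (x_3, y_3) = (99, 70): x_4 = 3·99 + 2·2·70 = 577; y_4 = 3·70 + 2·99 = 408.
  From (x_4, y_4) = (577, 408): x_5 = 3·577 + 2·2·408 = 3363; y_5 = 3·408 + 2·577 = 2378.
  From (x_5, y_5) = (3363, 2378): x_6 = 3·3363 + 2·2·2378 = 19601; y_6 = 3·2378 + 2·3363 = 13860.
Step 3: Verify x_6² - 2·y_6² = 384199201 - 384199200 = 1 (should be 1). ✓

(x_1, y_1) = (3, 2); (x_6, y_6) = (19601, 13860).


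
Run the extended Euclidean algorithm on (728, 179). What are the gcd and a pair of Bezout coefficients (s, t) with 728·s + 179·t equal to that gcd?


Euclidean algorithm on (728, 179) — divide until remainder is 0:
  728 = 4 · 179 + 12
  179 = 14 · 12 + 11
  12 = 1 · 11 + 1
  11 = 11 · 1 + 0
gcd(728, 179) = 1.
Track Bezout coefficients alongside the remainders: start with r₀ = 728 = a·1 + b·0 (s = 1, t = 0) and r₁ = 179 = a·0 + b·1 (s = 0, t = 1); each new remainder r_{k+1} = r_{k-1} − q_k·r_k inherits s_{k+1} = s_{k-1} − q_k·s_k, t_{k+1} = t_{k-1} − q_k·t_k, so r_k = a·s_k + b·t_k at every step:
  q = 4: r = 12, s = 1 − 4·0 = 1, t = 0 − 4·1 = -4  (check: 728·1 + 179·(-4) = 12)
  q = 14: r = 11, s = 0 − 14·1 = -14, t = 1 − 14·(-4) = 57  (check: 728·(-14) + 179·57 = 11)
  q = 1: r = 1, s = 1 − 1·(-14) = 15, t = -4 − 1·57 = -61  (check: 728·15 + 179·(-61) = 1)
The row with r = 1 (the gcd) gives the Bezout coefficients s = 15, t = -61.
Result: 728 · (15) + 179 · (-61) = 1.

gcd(728, 179) = 1; s = 15, t = -61 (check: 728·15 + 179·(-61) = 1).


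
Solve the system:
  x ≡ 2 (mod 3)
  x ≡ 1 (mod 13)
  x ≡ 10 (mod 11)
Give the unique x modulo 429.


Moduli 3, 13, 11 are pairwise coprime; by CRT there is a unique solution modulo M = 3 · 13 · 11 = 429.
Solve pairwise, accumulating the modulus:
  Start with x ≡ 2 (mod 3).
  Combine with x ≡ 1 (mod 13): since gcd(3, 13) = 1, we get a unique residue mod 39.
    Write x = 2 + 3·t and substitute into x ≡ 1 (mod 13): 3·t ≡ 1 − 2 = -1 (mod 13).
    Reduce coefficients mod 13: 3·t ≡ 12 (mod 13).
    The inverse of 3 mod 13 is 9 (since 3·9 = 27 = 2·13 + 1), so t ≡ 9·12 = 108 ≡ 4 (mod 13).
    Then x = 2 + 3·4 = 14, valid modulo lcm(3, 13) = 39: x ≡ 14 (mod 39).
  Combine with x ≡ 10 (mod 11): since gcd(39, 11) = 1, we get a unique residue mod 429.
    Write x = 14 + 39·t and substitute into x ≡ 10 (mod 11): 39·t ≡ 10 − 14 = -4 (mod 11).
    Reduce coefficients mod 11: 6·t ≡ 7 (mod 11).
    The inverse of 6 mod 11 is 2 (since 6·2 = 12 = 1·11 + 1), so t ≡ 2·7 = 14 ≡ 3 (mod 11).
    Then x = 14 + 39·3 = 131, valid modulo lcm(39, 11) = 429: x ≡ 131 (mod 429).
Verify: 131 mod 3 = 2 ✓, 131 mod 13 = 1 ✓, 131 mod 11 = 10 ✓.

x ≡ 131 (mod 429).


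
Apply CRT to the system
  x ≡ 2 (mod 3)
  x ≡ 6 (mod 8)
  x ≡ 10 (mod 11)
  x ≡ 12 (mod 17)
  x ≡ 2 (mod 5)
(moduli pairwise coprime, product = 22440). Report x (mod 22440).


Product of moduli M = 3 · 8 · 11 · 17 · 5 = 22440.
Merge one congruence at a time:
  Start: x ≡ 2 (mod 3).
  Combine with x ≡ 6 (mod 8); new modulus lcm = 24.
    Write x = 2 + 3·t and substitute into x ≡ 6 (mod 8): 3·t ≡ 6 − 2 = 4 (mod 8).
    The inverse of 3 mod 8 is 3 (since 3·3 = 9 = 1·8 + 1), so t ≡ 3·4 = 12 ≡ 4 (mod 8).
    Then x = 2 + 3·4 = 14, valid modulo lcm(3, 8) = 24: x ≡ 14 (mod 24).
  Combine with x ≡ 10 (mod 11); new modulus lcm = 264.
    Write x = 14 + 24·t and substitute into x ≡ 10 (mod 11): 24·t ≡ 10 − 14 = -4 (mod 11).
    Reduce coefficients mod 11: 2·t ≡ 7 (mod 11).
    The inverse of 2 mod 11 is 6 (since 2·6 = 12 = 1·11 + 1), so t ≡ 6·7 = 42 ≡ 9 (mod 11).
    Then x = 14 + 24·9 = 230, valid modulo lcm(24, 11) = 264: x ≡ 230 (mod 264).
  Combine with x ≡ 12 (mod 17); new modulus lcm = 4488.
    Write x = 230 + 264·t and substitute into x ≡ 12 (mod 17): 264·t ≡ 12 − 230 = -218 (mod 17).
    Reduce coefficients mod 17: 9·t ≡ 3 (mod 17).
    The inverse of 9 mod 17 is 2 (since 9·2 = 18 = 1·17 + 1), so t ≡ 2·3 = 6 ≡ 6 (mod 17).
    Then x = 230 + 264·6 = 1814, valid modulo lcm(264, 17) = 4488: x ≡ 1814 (mod 4488).
  Combine with x ≡ 2 (mod 5); new modulus lcm = 22440.
    Write x = 1814 + 4488·t and substitute into x ≡ 2 (mod 5): 4488·t ≡ 2 − 1814 = -1812 (mod 5).
    Reduce coefficients mod 5: 3·t ≡ 3 (mod 5).
    The inverse of 3 mod 5 is 2 (since 3·2 = 6 = 1·5 + 1), so t ≡ 2·3 = 6 ≡ 1 (mod 5).
    Then x = 1814 + 4488·1 = 6302, valid modulo lcm(4488, 5) = 22440: x ≡ 6302 (mod 22440).
Verify against each original: 6302 mod 3 = 2, 6302 mod 8 = 6, 6302 mod 11 = 10, 6302 mod 17 = 12, 6302 mod 5 = 2.

x ≡ 6302 (mod 22440).


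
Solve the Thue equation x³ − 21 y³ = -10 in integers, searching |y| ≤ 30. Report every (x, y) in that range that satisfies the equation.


The equation is x³ - 21y³ = -10. For fixed y, x³ = 21·y³ − 10, so a solution requires the RHS to be a perfect cube.
Strategy: iterate y from -30 to 30, compute RHS = 21·y³ − 10, and check whether it is a (positive or negative) perfect cube.
Check small values of y:
  y = 0: RHS = -10 is not a perfect cube.
  y = 1: RHS = 11 is not a perfect cube.
  y = -1: RHS = -31 is not a perfect cube.
  y = 2: RHS = 158 is not a perfect cube.
  y = -2: RHS = -178 is not a perfect cube.
  y = 3: RHS = 557 is not a perfect cube.
  y = -3: RHS = -577 is not a perfect cube.
Continuing the search up to |y| = 30 finds no solutions either.
No (x, y) in the scanned range satisfies the equation.

No integer solutions with |y| ≤ 30.


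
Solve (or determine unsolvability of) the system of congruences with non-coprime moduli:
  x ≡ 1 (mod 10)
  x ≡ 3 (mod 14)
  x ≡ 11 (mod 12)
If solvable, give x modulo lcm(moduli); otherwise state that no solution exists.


Moduli 10, 14, 12 are not pairwise coprime, so CRT works modulo lcm(m_i) when all pairwise compatibility conditions hold.
Pairwise compatibility: gcd(m_i, m_j) must divide a_i - a_j for every pair.
Merge one congruence at a time:
  Start: x ≡ 1 (mod 10).
  Combine with x ≡ 3 (mod 14): gcd(10, 14) = 2; 3 - 1 = 2, which IS divisible by 2, so compatible.
    Write x = 1 + 10·t and substitute into x ≡ 3 (mod 14): 10·t ≡ 3 − 1 = 2 (mod 14).
    Divide the congruence (and modulus) by g = 2: 5·t ≡ 1 (mod 7).
    The inverse of 5 mod 7 is 3 (since 5·3 = 15 = 2·7 + 1), so t ≡ 3·1 = 3 ≡ 3 (mod 7).
    Then x = 1 + 10·3 = 31, valid modulo lcm(10, 14) = 70: x ≡ 31 (mod 70).
  Combine with x ≡ 11 (mod 12): gcd(70, 12) = 2; 11 - 31 = -20, which IS divisible by 2, so compatible.
    Write x = 31 + 70·t and substitute into x ≡ 11 (mod 12): 70·t ≡ 11 − 31 = -20 (mod 12).
    Divide the congruence (and modulus) by g = 2: 35·t ≡ -10 (mod 6).
    Reduce coefficients mod 6: 5·t ≡ 2 (mod 6).
    The inverse of 5 mod 6 is 5 (since 5·5 = 25 = 4·6 + 1), so t ≡ 5·2 = 10 ≡ 4 (mod 6).
    Then x = 31 + 70·4 = 311, valid modulo lcm(70, 12) = 420: x ≡ 311 (mod 420).
Verify: 311 mod 10 = 1, 311 mod 14 = 3, 311 mod 12 = 11.

x ≡ 311 (mod 420).


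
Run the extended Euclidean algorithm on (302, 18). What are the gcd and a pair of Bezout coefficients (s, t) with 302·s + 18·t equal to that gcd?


Euclidean algorithm on (302, 18) — divide until remainder is 0:
  302 = 16 · 18 + 14
  18 = 1 · 14 + 4
  14 = 3 · 4 + 2
  4 = 2 · 2 + 0
gcd(302, 18) = 2.
Track Bezout coefficients alongside the remainders: start with r₀ = 302 = a·1 + b·0 (s = 1, t = 0) and r₁ = 18 = a·0 + b·1 (s = 0, t = 1); each new remainder r_{k+1} = r_{k-1} − q_k·r_k inherits s_{k+1} = s_{k-1} − q_k·s_k, t_{k+1} = t_{k-1} − q_k·t_k, so r_k = a·s_k + b·t_k at every step:
  q = 16: r = 14, s = 1 − 16·0 = 1, t = 0 − 16·1 = -16  (check: 302·1 + 18·(-16) = 14)
  q = 1: r = 4, s = 0 − 1·1 = -1, t = 1 − 1·(-16) = 17  (check: 302·(-1) + 18·17 = 4)
  q = 3: r = 2, s = 1 − 3·(-1) = 4, t = -16 − 3·17 = -67  (check: 302·4 + 18·(-67) = 2)
The row with r = 2 (the gcd) gives the Bezout coefficients s = 4, t = -67.
Result: 302 · (4) + 18 · (-67) = 2.

gcd(302, 18) = 2; s = 4, t = -67 (check: 302·4 + 18·(-67) = 2).


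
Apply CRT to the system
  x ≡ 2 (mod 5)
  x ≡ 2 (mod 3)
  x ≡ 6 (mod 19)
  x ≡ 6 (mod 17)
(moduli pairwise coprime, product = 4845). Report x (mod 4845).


Product of moduli M = 5 · 3 · 19 · 17 = 4845.
Merge one congruence at a time:
  Start: x ≡ 2 (mod 5).
  Combine with x ≡ 2 (mod 3); new modulus lcm = 15.
    Write x = 2 + 5·t and substitute into x ≡ 2 (mod 3): 5·t ≡ 2 − 2 = 0 (mod 3).
    Reduce coefficients mod 3: 2·t ≡ 0 (mod 3).
    The inverse of 2 mod 3 is 2 (since 2·2 = 4 = 1·3 + 1), so t ≡ 2·0 = 0 ≡ 0 (mod 3).
    Then x = 2 + 5·0 = 2, valid modulo lcm(5, 3) = 15: x ≡ 2 (mod 15).
  Combine with x ≡ 6 (mod 19); new modulus lcm = 285.
    Write x = 2 + 15·t and substitute into x ≡ 6 (mod 19): 15·t ≡ 6 − 2 = 4 (mod 19).
    The inverse of 15 mod 19 is 14 (since 15·14 = 210 = 11·19 + 1), so t ≡ 14·4 = 56 ≡ 18 (mod 19).
    Then x = 2 + 15·18 = 272, valid modulo lcm(15, 19) = 285: x ≡ 272 (mod 285).
  Combine with x ≡ 6 (mod 17); new modulus lcm = 4845.
    Write x = 272 + 285·t and substitute into x ≡ 6 (mod 17): 285·t ≡ 6 − 272 = -266 (mod 17).
    Reduce coefficients mod 17: 13·t ≡ 6 (mod 17).
    The inverse of 13 mod 17 is 4 (since 13·4 = 52 = 3·17 + 1), so t ≡ 4·6 = 24 ≡ 7 (mod 17).
    Then x = 272 + 285·7 = 2267, valid modulo lcm(285, 17) = 4845: x ≡ 2267 (mod 4845).
Verify against each original: 2267 mod 5 = 2, 2267 mod 3 = 2, 2267 mod 19 = 6, 2267 mod 17 = 6.

x ≡ 2267 (mod 4845).


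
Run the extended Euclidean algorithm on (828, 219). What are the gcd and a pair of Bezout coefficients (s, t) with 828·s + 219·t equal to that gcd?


Euclidean algorithm on (828, 219) — divide until remainder is 0:
  828 = 3 · 219 + 171
  219 = 1 · 171 + 48
  171 = 3 · 48 + 27
  48 = 1 · 27 + 21
  27 = 1 · 21 + 6
  21 = 3 · 6 + 3
  6 = 2 · 3 + 0
gcd(828, 219) = 3.
Track Bezout coefficients alongside the remainders: start with r₀ = 828 = a·1 + b·0 (s = 1, t = 0) and r₁ = 219 = a·0 + b·1 (s = 0, t = 1); each new remainder r_{k+1} = r_{k-1} − q_k·r_k inherits s_{k+1} = s_{k-1} − q_k·s_k, t_{k+1} = t_{k-1} − q_k·t_k, so r_k = a·s_k + b·t_k at every step:
  q = 3: r = 171, s = 1 − 3·0 = 1, t = 0 − 3·1 = -3  (check: 828·1 + 219·(-3) = 171)
  q = 1: r = 48, s = 0 − 1·1 = -1, t = 1 − 1·(-3) = 4  (check: 828·(-1) + 219·4 = 48)
  q = 3: r = 27, s = 1 − 3·(-1) = 4, t = -3 − 3·4 = -15  (check: 828·4 + 219·(-15) = 27)
  q = 1: r = 21, s = -1 − 1·4 = -5, t = 4 − 1·(-15) = 19  (check: 828·(-5) + 219·19 = 21)
  q = 1: r = 6, s = 4 − 1·(-5) = 9, t = -15 − 1·19 = -34  (check: 828·9 + 219·(-34) = 6)
  q = 3: r = 3, s = -5 − 3·9 = -32, t = 19 − 3·(-34) = 121  (check: 828·(-32) + 219·121 = 3)
The row with r = 3 (the gcd) gives the Bezout coefficients s = -32, t = 121.
Result: 828 · (-32) + 219 · (121) = 3.

gcd(828, 219) = 3; s = -32, t = 121 (check: 828·(-32) + 219·121 = 3).


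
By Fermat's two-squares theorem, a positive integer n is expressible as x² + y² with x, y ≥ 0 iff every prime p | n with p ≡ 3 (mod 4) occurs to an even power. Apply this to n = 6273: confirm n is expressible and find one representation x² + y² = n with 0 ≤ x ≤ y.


Step 1: Factor n = 6273 = 3^2 · 17 · 41.
Step 2: Check the mod-4 condition on each prime factor: 3 ≡ 3 (mod 4), exponent 2 (must be even); 17 ≡ 1 (mod 4), exponent 1; 41 ≡ 1 (mod 4), exponent 1.
All primes ≡ 3 (mod 4) appear to even exponent (or don't appear), so by the two-squares theorem n IS expressible as a sum of two squares.
Step 3: Build a representation. Group n = k² · m with k = 3 and m = 17 · 41 = 697 (a product of primes ≡ 1 (mod 4)); a representation of m scales to one of n via (k·x)² + (k·y)² = k²(x² + y²). Each prime p ≡ 1 (mod 4) is itself a sum of two squares; find a² by testing p − a² for a perfect square:
  17: 17 − 1² = 16 = 4² ⇒ 17 = 1² + 4².
  41: 41 − 1² = 40, 41 − 2² = 37, 41 − 3² = 32, 41 − 4² = 25 = 5² ⇒ 41 = 4² + 5².
  Combine using the Brahmagupta–Fibonacci identity (a² + b²)(c² + d²) = (ac − bd)² + (ad + bc)² = (ac + bd)² + (ad − bc)²:
  17 · 41 = 697: from (1² + 4²)(4² + 5²), take (1·4 − 4·5, 1·5 + 4·4) = (4 − 20, 5 + 16) = (-16, 21); dropping signs (only squares matter) gives (16, 21); check 16² + 21² = 256 + 441 = 697 ✓.
  Scale by k = 3: (3·16, 3·21) = (48, 63).
Step 4: Order so x ≤ y and verify: 48² + 63² = 2304 + 3969 = 6273 = n. ✓

n = 6273 = 48² + 63² (one valid representation with x ≤ y).


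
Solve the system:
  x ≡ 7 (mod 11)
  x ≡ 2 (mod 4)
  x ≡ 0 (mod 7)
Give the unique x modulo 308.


Moduli 11, 4, 7 are pairwise coprime; by CRT there is a unique solution modulo M = 11 · 4 · 7 = 308.
Solve pairwise, accumulating the modulus:
  Start with x ≡ 7 (mod 11).
  Combine with x ≡ 2 (mod 4): since gcd(11, 4) = 1, we get a unique residue mod 44.
    Write x = 7 + 11·t and substitute into x ≡ 2 (mod 4): 11·t ≡ 2 − 7 = -5 (mod 4).
    Reduce coefficients mod 4: 3·t ≡ 3 (mod 4).
    The inverse of 3 mod 4 is 3 (since 3·3 = 9 = 2·4 + 1), so t ≡ 3·3 = 9 ≡ 1 (mod 4).
    Then x = 7 + 11·1 = 18, valid modulo lcm(11, 4) = 44: x ≡ 18 (mod 44).
  Combine with x ≡ 0 (mod 7): since gcd(44, 7) = 1, we get a unique residue mod 308.
    Write x = 18 + 44·t and substitute into x ≡ 0 (mod 7): 44·t ≡ 0 − 18 = -18 (mod 7).
    Reduce coefficients mod 7: 2·t ≡ 3 (mod 7).
    The inverse of 2 mod 7 is 4 (since 2·4 = 8 = 1·7 + 1), so t ≡ 4·3 = 12 ≡ 5 (mod 7).
    Then x = 18 + 44·5 = 238, valid modulo lcm(44, 7) = 308: x ≡ 238 (mod 308).
Verify: 238 mod 11 = 7 ✓, 238 mod 4 = 2 ✓, 238 mod 7 = 0 ✓.

x ≡ 238 (mod 308).


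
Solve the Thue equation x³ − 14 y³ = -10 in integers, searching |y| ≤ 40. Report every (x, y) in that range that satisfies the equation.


The equation is x³ - 14y³ = -10. For fixed y, x³ = 14·y³ − 10, so a solution requires the RHS to be a perfect cube.
Strategy: iterate y from -40 to 40, compute RHS = 14·y³ − 10, and check whether it is a (positive or negative) perfect cube.
Check small values of y:
  y = 0: RHS = -10 is not a perfect cube.
  y = 1: RHS = 4 is not a perfect cube.
  y = -1: RHS = -24 is not a perfect cube.
  y = 2: RHS = 102 is not a perfect cube.
  y = -2: RHS = -122 is not a perfect cube.
  y = 3: RHS = 368 is not a perfect cube.
  y = -3: RHS = -388 is not a perfect cube.
Continuing the search up to |y| = 40 finds no solutions either.
No (x, y) in the scanned range satisfies the equation.

No integer solutions with |y| ≤ 40.


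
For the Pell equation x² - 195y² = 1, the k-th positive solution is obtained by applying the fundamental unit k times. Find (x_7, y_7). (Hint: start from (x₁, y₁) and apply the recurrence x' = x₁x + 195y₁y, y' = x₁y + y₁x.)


Step 1: Find the fundamental solution (x₁, y₁) of x² - 195y² = 1.
  Expand √195 as a continued fraction. a₀ = ⌊√195⌋ = 13; iterate m_{k+1} = d_k·a_k − m_k, d_{k+1} = (195 − m_{k+1}²)/d_k, a_{k+1} = ⌊(a₀ + m_{k+1})/d_{k+1}⌋ (starting m₀ = 0, d₀ = 1), with convergents p_k = a_k·p_{k-1} + p_{k-2}, q_k = a_k·q_{k-1} + q_{k-2} (p₋₁ = 1, q₋₁ = 0):
  k = 0: a₀ = 13; p₀/q₀ = 13/1; p₀² − 195·q₀² = 169 − 195 = -26.
  k = 1: m = 13, d = 26, a = ⌊(13 + 13)/26⌋ = 1; p/q = (1·13 + 1)/(1·1 + 0) = 14/1; p² − 195·q² = 196 − 195 = 1.
  The first convergent with p² − 195·q² = 1 gives the fundamental solution (x₁, y₁) = (14, 1).
Step 2: Apply the recurrence (x_{n+1}, y_{n+1}) = (x₁x_n + 195y₁y_n, x₁y_n + y₁x_n) repeatedly.
  From (x_1, y_1) = (14, 1): x_2 = 14·14 + 195·1·1 = 391; y_2 = 14·1 + 1·14 = 28.
  From (x_2, y_2) = (391, 28): x_3 = 14·391 + 195·1·28 = 10934; y_3 = 14·28 + 1·391 = 783.
  From (x_3, y_3) = (10934, 783): x_4 = 14·10934 + 195·1·783 = 305761; y_4 = 14·783 + 1·10934 = 21896.
  From (x_4, y_4) = (305761, 21896): x_5 = 14·305761 + 195·1·21896 = 8550374; y_5 = 14·21896 + 1·305761 = 612305.
  From (x_5, y_5) = (8550374, 612305): x_6 = 14·8550374 + 195·1·612305 = 239104711; y_6 = 14·612305 + 1·8550374 = 17122644.
  From (x_6, y_6) = (239104711, 17122644): x_7 = 14·239104711 + 195·1·17122644 = 6686381534; y_7 = 14·17122644 + 1·239104711 = 478821727.
Step 3: Verify x_7² - 195·y_7² = 44707698018216193156 - 44707698018216193155 = 1 (should be 1). ✓

(x_1, y_1) = (14, 1); (x_7, y_7) = (6686381534, 478821727).


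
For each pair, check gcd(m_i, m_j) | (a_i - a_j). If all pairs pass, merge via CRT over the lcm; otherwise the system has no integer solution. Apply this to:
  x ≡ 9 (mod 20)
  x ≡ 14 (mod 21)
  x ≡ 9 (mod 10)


Moduli 20, 21, 10 are not pairwise coprime, so CRT works modulo lcm(m_i) when all pairwise compatibility conditions hold.
Pairwise compatibility: gcd(m_i, m_j) must divide a_i - a_j for every pair.
Merge one congruence at a time:
  Start: x ≡ 9 (mod 20).
  Combine with x ≡ 14 (mod 21): gcd(20, 21) = 1; 14 - 9 = 5, which IS divisible by 1, so compatible.
    Write x = 9 + 20·t and substitute into x ≡ 14 (mod 21): 20·t ≡ 14 − 9 = 5 (mod 21).
    The inverse of 20 mod 21 is 20 (since 20·20 = 400 = 19·21 + 1), so t ≡ 20·5 = 100 ≡ 16 (mod 21).
    Then x = 9 + 20·16 = 329, valid modulo lcm(20, 21) = 420: x ≡ 329 (mod 420).
  Combine with x ≡ 9 (mod 10): gcd(420, 10) = 10; 9 - 329 = -320, which IS divisible by 10, so compatible.
    Write x = 329 + 420·t and substitute into x ≡ 9 (mod 10): 420·t ≡ 9 − 329 = -320 (mod 10).
    Divide the congruence (and modulus) by g = 10: 42·t ≡ -32 (mod 1).
    Modulo 1 every t works; take t = 0.
    Then x = 329 + 420·0 = 329, valid modulo lcm(420, 10) = 420: x ≡ 329 (mod 420).
Verify: 329 mod 20 = 9, 329 mod 21 = 14, 329 mod 10 = 9.

x ≡ 329 (mod 420).


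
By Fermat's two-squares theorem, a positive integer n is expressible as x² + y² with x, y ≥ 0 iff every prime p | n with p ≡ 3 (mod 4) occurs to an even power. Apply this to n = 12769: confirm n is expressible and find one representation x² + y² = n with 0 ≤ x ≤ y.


Step 1: Factor n = 12769 = 113^2.
Step 2: Check the mod-4 condition on each prime factor: 113 ≡ 1 (mod 4), exponent 2.
All primes ≡ 3 (mod 4) appear to even exponent (or don't appear), so by the two-squares theorem n IS expressible as a sum of two squares.
Step 3: Build a representation. Here n = 113 · 113 is a product of primes ≡ 1 (mod 4). Each prime p ≡ 1 (mod 4) is itself a sum of two squares; find a² by testing p − a² for a perfect square:
  113: 113 − 1² = 112, 113 − 2² = 109, 113 − 3² = 104, 113 − 4² = 97, 113 − 5² = 88, 113 − 6² = 77, 113 − 7² = 64 = 8² ⇒ 113 = 7² + 8².
  Combine using the Brahmagupta–Fibonacci identity (a² + b²)(c² + d²) = (ac − bd)² + (ad + bc)² = (ac + bd)² + (ad − bc)²:
  113 · 113 = 12769: from (7² + 8²)(7² + 8²), take (7·7 − 8·8, 7·8 + 8·7) = (49 − 64, 56 + 56) = (-15, 112); dropping signs (only squares matter) gives (15, 112); check 15² + 112² = 225 + 12544 = 12769 ✓.
Step 4: Order so x ≤ y and verify: 15² + 112² = 225 + 12544 = 12769 = n. ✓

n = 12769 = 15² + 112² (one valid representation with x ≤ y).


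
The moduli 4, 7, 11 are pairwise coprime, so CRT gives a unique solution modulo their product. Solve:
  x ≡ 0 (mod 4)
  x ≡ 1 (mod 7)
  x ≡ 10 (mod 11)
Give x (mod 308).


Moduli 4, 7, 11 are pairwise coprime; by CRT there is a unique solution modulo M = 4 · 7 · 11 = 308.
Solve pairwise, accumulating the modulus:
  Start with x ≡ 0 (mod 4).
  Combine with x ≡ 1 (mod 7): since gcd(4, 7) = 1, we get a unique residue mod 28.
    Write x = 0 + 4·t and substitute into x ≡ 1 (mod 7): 4·t ≡ 1 − 0 = 1 (mod 7).
    The inverse of 4 mod 7 is 2 (since 4·2 = 8 = 1·7 + 1), so t ≡ 2·1 = 2 ≡ 2 (mod 7).
    Then x = 0 + 4·2 = 8, valid modulo lcm(4, 7) = 28: x ≡ 8 (mod 28).
  Combine with x ≡ 10 (mod 11): since gcd(28, 11) = 1, we get a unique residue mod 308.
    Write x = 8 + 28·t and substitute into x ≡ 10 (mod 11): 28·t ≡ 10 − 8 = 2 (mod 11).
    Reduce coefficients mod 11: 6·t ≡ 2 (mod 11).
    The inverse of 6 mod 11 is 2 (since 6·2 = 12 = 1·11 + 1), so t ≡ 2·2 = 4 ≡ 4 (mod 11).
    Then x = 8 + 28·4 = 120, valid modulo lcm(28, 11) = 308: x ≡ 120 (mod 308).
Verify: 120 mod 4 = 0 ✓, 120 mod 7 = 1 ✓, 120 mod 11 = 10 ✓.

x ≡ 120 (mod 308).


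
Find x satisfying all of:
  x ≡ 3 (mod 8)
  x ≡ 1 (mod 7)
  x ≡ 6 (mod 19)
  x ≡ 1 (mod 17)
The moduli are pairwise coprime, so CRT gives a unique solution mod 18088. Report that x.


Product of moduli M = 8 · 7 · 19 · 17 = 18088.
Merge one congruence at a time:
  Start: x ≡ 3 (mod 8).
  Combine with x ≡ 1 (mod 7); new modulus lcm = 56.
    Write x = 3 + 8·t and substitute into x ≡ 1 (mod 7): 8·t ≡ 1 − 3 = -2 (mod 7).
    Reduce coefficients mod 7: 1·t ≡ 5 (mod 7).
    So t ≡ 5 (mod 7).
    Then x = 3 + 8·5 = 43, valid modulo lcm(8, 7) = 56: x ≡ 43 (mod 56).
  Combine with x ≡ 6 (mod 19); new modulus lcm = 1064.
    Write x = 43 + 56·t and substitute into x ≡ 6 (mod 19): 56·t ≡ 6 − 43 = -37 (mod 19).
    Reduce coefficients mod 19: 18·t ≡ 1 (mod 19).
    The inverse of 18 mod 19 is 18 (since 18·18 = 324 = 17·19 + 1), so t ≡ 18·1 = 18 ≡ 18 (mod 19).
    Then x = 43 + 56·18 = 1051, valid modulo lcm(56, 19) = 1064: x ≡ 1051 (mod 1064).
  Combine with x ≡ 1 (mod 17); new modulus lcm = 18088.
    Write x = 1051 + 1064·t and substitute into x ≡ 1 (mod 17): 1064·t ≡ 1 − 1051 = -1050 (mod 17).
    Reduce coefficients mod 17: 10·t ≡ 4 (mod 17).
    The inverse of 10 mod 17 is 12 (since 10·12 = 120 = 7·17 + 1), so t ≡ 12·4 = 48 ≡ 14 (mod 17).
    Then x = 1051 + 1064·14 = 15947, valid modulo lcm(1064, 17) = 18088: x ≡ 15947 (mod 18088).
Verify against each original: 15947 mod 8 = 3, 15947 mod 7 = 1, 15947 mod 19 = 6, 15947 mod 17 = 1.

x ≡ 15947 (mod 18088).


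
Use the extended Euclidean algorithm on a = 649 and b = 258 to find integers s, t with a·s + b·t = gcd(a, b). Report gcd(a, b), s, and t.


Euclidean algorithm on (649, 258) — divide until remainder is 0:
  649 = 2 · 258 + 133
  258 = 1 · 133 + 125
  133 = 1 · 125 + 8
  125 = 15 · 8 + 5
  8 = 1 · 5 + 3
  5 = 1 · 3 + 2
  3 = 1 · 2 + 1
  2 = 2 · 1 + 0
gcd(649, 258) = 1.
Track Bezout coefficients alongside the remainders: start with r₀ = 649 = a·1 + b·0 (s = 1, t = 0) and r₁ = 258 = a·0 + b·1 (s = 0, t = 1); each new remainder r_{k+1} = r_{k-1} − q_k·r_k inherits s_{k+1} = s_{k-1} − q_k·s_k, t_{k+1} = t_{k-1} − q_k·t_k, so r_k = a·s_k + b·t_k at every step:
  q = 2: r = 133, s = 1 − 2·0 = 1, t = 0 − 2·1 = -2  (check: 649·1 + 258·(-2) = 133)
  q = 1: r = 125, s = 0 − 1·1 = -1, t = 1 − 1·(-2) = 3  (check: 649·(-1) + 258·3 = 125)
  q = 1: r = 8, s = 1 − 1·(-1) = 2, t = -2 − 1·3 = -5  (check: 649·2 + 258·(-5) = 8)
  q = 15: r = 5, s = -1 − 15·2 = -31, t = 3 − 15·(-5) = 78  (check: 649·(-31) + 258·78 = 5)
  q = 1: r = 3, s = 2 − 1·(-31) = 33, t = -5 − 1·78 = -83  (check: 649·33 + 258·(-83) = 3)
  q = 1: r = 2, s = -31 − 1·33 = -64, t = 78 − 1·(-83) = 161  (check: 649·(-64) + 258·161 = 2)
  q = 1: r = 1, s = 33 − 1·(-64) = 97, t = -83 − 1·161 = -244  (check: 649·97 + 258·(-244) = 1)
The row with r = 1 (the gcd) gives the Bezout coefficients s = 97, t = -244.
Result: 649 · (97) + 258 · (-244) = 1.

gcd(649, 258) = 1; s = 97, t = -244 (check: 649·97 + 258·(-244) = 1).


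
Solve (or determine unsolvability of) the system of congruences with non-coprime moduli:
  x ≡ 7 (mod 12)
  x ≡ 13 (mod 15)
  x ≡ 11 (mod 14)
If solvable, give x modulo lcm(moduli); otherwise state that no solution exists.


Moduli 12, 15, 14 are not pairwise coprime, so CRT works modulo lcm(m_i) when all pairwise compatibility conditions hold.
Pairwise compatibility: gcd(m_i, m_j) must divide a_i - a_j for every pair.
Merge one congruence at a time:
  Start: x ≡ 7 (mod 12).
  Combine with x ≡ 13 (mod 15): gcd(12, 15) = 3; 13 - 7 = 6, which IS divisible by 3, so compatible.
    Write x = 7 + 12·t and substitute into x ≡ 13 (mod 15): 12·t ≡ 13 − 7 = 6 (mod 15).
    Divide the congruence (and modulus) by g = 3: 4·t ≡ 2 (mod 5).
    The inverse of 4 mod 5 is 4 (since 4·4 = 16 = 3·5 + 1), so t ≡ 4·2 = 8 ≡ 3 (mod 5).
    Then x = 7 + 12·3 = 43, valid modulo lcm(12, 15) = 60: x ≡ 43 (mod 60).
  Combine with x ≡ 11 (mod 14): gcd(60, 14) = 2; 11 - 43 = -32, which IS divisible by 2, so compatible.
    Write x = 43 + 60·t and substitute into x ≡ 11 (mod 14): 60·t ≡ 11 − 43 = -32 (mod 14).
    Divide the congruence (and modulus) by g = 2: 30·t ≡ -16 (mod 7).
    Reduce coefficients mod 7: 2·t ≡ 5 (mod 7).
    The inverse of 2 mod 7 is 4 (since 2·4 = 8 = 1·7 + 1), so t ≡ 4·5 = 20 ≡ 6 (mod 7).
    Then x = 43 + 60·6 = 403, valid modulo lcm(60, 14) = 420: x ≡ 403 (mod 420).
Verify: 403 mod 12 = 7, 403 mod 15 = 13, 403 mod 14 = 11.

x ≡ 403 (mod 420).


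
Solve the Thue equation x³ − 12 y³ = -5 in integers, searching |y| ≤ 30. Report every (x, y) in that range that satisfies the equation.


The equation is x³ - 12y³ = -5. For fixed y, x³ = 12·y³ − 5, so a solution requires the RHS to be a perfect cube.
Strategy: iterate y from -30 to 30, compute RHS = 12·y³ − 5, and check whether it is a (positive or negative) perfect cube.
Check small values of y:
  y = 0: RHS = -5 is not a perfect cube.
  y = 1: RHS = 7 is not a perfect cube.
  y = -1: RHS = -17 is not a perfect cube.
  y = 2: RHS = 91 is not a perfect cube.
  y = -2: RHS = -101 is not a perfect cube.
  y = 3: RHS = 319 is not a perfect cube.
  y = -3: RHS = -329 is not a perfect cube.
Continuing the search up to |y| = 30 finds no solutions either.
No (x, y) in the scanned range satisfies the equation.

No integer solutions with |y| ≤ 30.


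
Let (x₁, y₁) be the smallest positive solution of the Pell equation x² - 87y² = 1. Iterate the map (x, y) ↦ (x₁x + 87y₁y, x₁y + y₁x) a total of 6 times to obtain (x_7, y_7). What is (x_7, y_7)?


Step 1: Find the fundamental solution (x₁, y₁) of x² - 87y² = 1.
  Expand √87 as a continued fraction. a₀ = ⌊√87⌋ = 9; iterate m_{k+1} = d_k·a_k − m_k, d_{k+1} = (87 − m_{k+1}²)/d_k, a_{k+1} = ⌊(a₀ + m_{k+1})/d_{k+1}⌋ (starting m₀ = 0, d₀ = 1), with convergents p_k = a_k·p_{k-1} + p_{k-2}, q_k = a_k·q_{k-1} + q_{k-2} (p₋₁ = 1, q₋₁ = 0):
  k = 0: a₀ = 9; p₀/q₀ = 9/1; p₀² − 87·q₀² = 81 − 87 = -6.
  k = 1: m = 9, d = 6, a = ⌊(9 + 9)/6⌋ = 3; p/q = (3·9 + 1)/(3·1 + 0) = 28/3; p² − 87·q² = 784 − 783 = 1.
  The first convergent with p² − 87·q² = 1 gives the fundamental solution (x₁, y₁) = (28, 3).
Step 2: Apply the recurrence (x_{n+1}, y_{n+1}) = (x₁x_n + 87y₁y_n, x₁y_n + y₁x_n) repeatedly.
  From (x_1, y_1) = (28, 3): x_2 = 28·28 + 87·3·3 = 1567; y_2 = 28·3 + 3·28 = 168.
  From (x_2, y_2) = (1567, 168): x_3 = 28·1567 + 87·3·168 = 87724; y_3 = 28·168 + 3·1567 = 9405.
  From (x_3, y_3) = (87724, 9405): x_4 = 28·87724 + 87·3·9405 = 4910977; y_4 = 28·9405 + 3·87724 = 526512.
  From (x_4, y_4) = (4910977, 526512): x_5 = 28·4910977 + 87·3·526512 = 274926988; y_5 = 28·526512 + 3·4910977 = 29475267.
  From (x_5, y_5) = (274926988, 29475267): x_6 = 28·274926988 + 87·3·29475267 = 15391000351; y_6 = 28·29475267 + 3·274926988 = 1650088440.
  From (x_6, y_6) = (15391000351, 1650088440): x_7 = 28·15391000351 + 87·3·1650088440 = 861621092668; y_7 = 28·1650088440 + 3·15391000351 = 92375477373.
Step 3: Verify x_7² - 87·y_7² = 742390907330398243358224 - 742390907330398243358223 = 1 (should be 1). ✓

(x_1, y_1) = (28, 3); (x_7, y_7) = (861621092668, 92375477373).


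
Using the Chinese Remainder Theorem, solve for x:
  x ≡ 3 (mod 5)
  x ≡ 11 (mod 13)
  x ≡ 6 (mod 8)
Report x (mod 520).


Moduli 5, 13, 8 are pairwise coprime; by CRT there is a unique solution modulo M = 5 · 13 · 8 = 520.
Solve pairwise, accumulating the modulus:
  Start with x ≡ 3 (mod 5).
  Combine with x ≡ 11 (mod 13): since gcd(5, 13) = 1, we get a unique residue mod 65.
    Write x = 3 + 5·t and substitute into x ≡ 11 (mod 13): 5·t ≡ 11 − 3 = 8 (mod 13).
    The inverse of 5 mod 13 is 8 (since 5·8 = 40 = 3·13 + 1), so t ≡ 8·8 = 64 ≡ 12 (mod 13).
    Then x = 3 + 5·12 = 63, valid modulo lcm(5, 13) = 65: x ≡ 63 (mod 65).
  Combine with x ≡ 6 (mod 8): since gcd(65, 8) = 1, we get a unique residue mod 520.
    Write x = 63 + 65·t and substitute into x ≡ 6 (mod 8): 65·t ≡ 6 − 63 = -57 (mod 8).
    Reduce coefficients mod 8: 1·t ≡ 7 (mod 8).
    So t ≡ 7 (mod 8).
    Then x = 63 + 65·7 = 518, valid modulo lcm(65, 8) = 520: x ≡ 518 (mod 520).
Verify: 518 mod 5 = 3 ✓, 518 mod 13 = 11 ✓, 518 mod 8 = 6 ✓.

x ≡ 518 (mod 520).


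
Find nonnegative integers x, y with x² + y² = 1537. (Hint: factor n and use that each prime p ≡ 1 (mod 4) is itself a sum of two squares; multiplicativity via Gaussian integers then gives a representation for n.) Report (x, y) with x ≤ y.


Step 1: Factor n = 1537 = 29 · 53.
Step 2: Check the mod-4 condition on each prime factor: 29 ≡ 1 (mod 4), exponent 1; 53 ≡ 1 (mod 4), exponent 1.
All primes ≡ 3 (mod 4) appear to even exponent (or don't appear), so by the two-squares theorem n IS expressible as a sum of two squares.
Step 3: Build a representation. Here n = 29 · 53 is a product of primes ≡ 1 (mod 4). Each prime p ≡ 1 (mod 4) is itself a sum of two squares; find a² by testing p − a² for a perfect square:
  29: 29 − 1² = 28, 29 − 2² = 25 = 5² ⇒ 29 = 2² + 5².
  53: 53 − 1² = 52, 53 − 2² = 49 = 7² ⇒ 53 = 2² + 7².
  Combine using the Brahmagupta–Fibonacci identity (a² + b²)(c² + d²) = (ac − bd)² + (ad + bc)² = (ac + bd)² + (ad − bc)²:
  29 · 53 = 1537: from (2² + 5²)(2² + 7²), take (2·2 − 5·7, 2·7 + 5·2) = (4 − 35, 14 + 10) = (-31, 24); dropping signs (only squares matter) gives (31, 24); check 31² + 24² = 961 + 576 = 1537 ✓.
Step 4: Order so x ≤ y and verify: 24² + 31² = 576 + 961 = 1537 = n. ✓

n = 1537 = 24² + 31² (one valid representation with x ≤ y).


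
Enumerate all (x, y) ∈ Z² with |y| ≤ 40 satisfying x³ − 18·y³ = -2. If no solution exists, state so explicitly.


The equation is x³ - 18y³ = -2. For fixed y, x³ = 18·y³ − 2, so a solution requires the RHS to be a perfect cube.
Strategy: iterate y from -40 to 40, compute RHS = 18·y³ − 2, and check whether it is a (positive or negative) perfect cube.
Check small values of y:
  y = 0: RHS = -2 is not a perfect cube.
  y = 1: RHS = 16 is not a perfect cube.
  y = -1: RHS = -20 is not a perfect cube.
  y = 2: RHS = 142 is not a perfect cube.
  y = -2: RHS = -146 is not a perfect cube.
  y = 3: RHS = 484 is not a perfect cube.
  y = -3: RHS = -488 is not a perfect cube.
Continuing the search up to |y| = 40 finds no solutions either.
No (x, y) in the scanned range satisfies the equation.

No integer solutions with |y| ≤ 40.


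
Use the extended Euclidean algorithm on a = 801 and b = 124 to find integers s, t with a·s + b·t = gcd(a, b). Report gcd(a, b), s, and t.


Euclidean algorithm on (801, 124) — divide until remainder is 0:
  801 = 6 · 124 + 57
  124 = 2 · 57 + 10
  57 = 5 · 10 + 7
  10 = 1 · 7 + 3
  7 = 2 · 3 + 1
  3 = 3 · 1 + 0
gcd(801, 124) = 1.
Track Bezout coefficients alongside the remainders: start with r₀ = 801 = a·1 + b·0 (s = 1, t = 0) and r₁ = 124 = a·0 + b·1 (s = 0, t = 1); each new remainder r_{k+1} = r_{k-1} − q_k·r_k inherits s_{k+1} = s_{k-1} − q_k·s_k, t_{k+1} = t_{k-1} − q_k·t_k, so r_k = a·s_k + b·t_k at every step:
  q = 6: r = 57, s = 1 − 6·0 = 1, t = 0 − 6·1 = -6  (check: 801·1 + 124·(-6) = 57)
  q = 2: r = 10, s = 0 − 2·1 = -2, t = 1 − 2·(-6) = 13  (check: 801·(-2) + 124·13 = 10)
  q = 5: r = 7, s = 1 − 5·(-2) = 11, t = -6 − 5·13 = -71  (check: 801·11 + 124·(-71) = 7)
  q = 1: r = 3, s = -2 − 1·11 = -13, t = 13 − 1·(-71) = 84  (check: 801·(-13) + 124·84 = 3)
  q = 2: r = 1, s = 11 − 2·(-13) = 37, t = -71 − 2·84 = -239  (check: 801·37 + 124·(-239) = 1)
The row with r = 1 (the gcd) gives the Bezout coefficients s = 37, t = -239.
Result: 801 · (37) + 124 · (-239) = 1.

gcd(801, 124) = 1; s = 37, t = -239 (check: 801·37 + 124·(-239) = 1).


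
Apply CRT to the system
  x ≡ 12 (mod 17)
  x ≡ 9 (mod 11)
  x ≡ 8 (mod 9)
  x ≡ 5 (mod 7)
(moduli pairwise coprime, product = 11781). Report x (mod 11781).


Product of moduli M = 17 · 11 · 9 · 7 = 11781.
Merge one congruence at a time:
  Start: x ≡ 12 (mod 17).
  Combine with x ≡ 9 (mod 11); new modulus lcm = 187.
    Write x = 12 + 17·t and substitute into x ≡ 9 (mod 11): 17·t ≡ 9 − 12 = -3 (mod 11).
    Reduce coefficients mod 11: 6·t ≡ 8 (mod 11).
    The inverse of 6 mod 11 is 2 (since 6·2 = 12 = 1·11 + 1), so t ≡ 2·8 = 16 ≡ 5 (mod 11).
    Then x = 12 + 17·5 = 97, valid modulo lcm(17, 11) = 187: x ≡ 97 (mod 187).
  Combine with x ≡ 8 (mod 9); new modulus lcm = 1683.
    Write x = 97 + 187·t and substitute into x ≡ 8 (mod 9): 187·t ≡ 8 − 97 = -89 (mod 9).
    Reduce coefficients mod 9: 7·t ≡ 1 (mod 9).
    The inverse of 7 mod 9 is 4 (since 7·4 = 28 = 3·9 + 1), so t ≡ 4·1 = 4 ≡ 4 (mod 9).
    Then x = 97 + 187·4 = 845, valid modulo lcm(187, 9) = 1683: x ≡ 845 (mod 1683).
  Combine with x ≡ 5 (mod 7); new modulus lcm = 11781.
    Write x = 845 + 1683·t and substitute into x ≡ 5 (mod 7): 1683·t ≡ 5 − 845 = -840 (mod 7).
    Reduce coefficients mod 7: 3·t ≡ 0 (mod 7).
    The inverse of 3 mod 7 is 5 (since 3·5 = 15 = 2·7 + 1), so t ≡ 5·0 = 0 ≡ 0 (mod 7).
    Then x = 845 + 1683·0 = 845, valid modulo lcm(1683, 7) = 11781: x ≡ 845 (mod 11781).
Verify against each original: 845 mod 17 = 12, 845 mod 11 = 9, 845 mod 9 = 8, 845 mod 7 = 5.

x ≡ 845 (mod 11781).


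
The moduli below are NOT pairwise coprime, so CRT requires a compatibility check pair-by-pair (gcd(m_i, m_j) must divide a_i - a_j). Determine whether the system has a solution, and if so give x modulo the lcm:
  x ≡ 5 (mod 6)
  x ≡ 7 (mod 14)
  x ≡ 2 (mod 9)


Moduli 6, 14, 9 are not pairwise coprime, so CRT works modulo lcm(m_i) when all pairwise compatibility conditions hold.
Pairwise compatibility: gcd(m_i, m_j) must divide a_i - a_j for every pair.
Merge one congruence at a time:
  Start: x ≡ 5 (mod 6).
  Combine with x ≡ 7 (mod 14): gcd(6, 14) = 2; 7 - 5 = 2, which IS divisible by 2, so compatible.
    Write x = 5 + 6·t and substitute into x ≡ 7 (mod 14): 6·t ≡ 7 − 5 = 2 (mod 14).
    Divide the congruence (and modulus) by g = 2: 3·t ≡ 1 (mod 7).
    The inverse of 3 mod 7 is 5 (since 3·5 = 15 = 2·7 + 1), so t ≡ 5·1 = 5 ≡ 5 (mod 7).
    Then x = 5 + 6·5 = 35, valid modulo lcm(6, 14) = 42: x ≡ 35 (mod 42).
  Combine with x ≡ 2 (mod 9): gcd(42, 9) = 3; 2 - 35 = -33, which IS divisible by 3, so compatible.
    Write x = 35 + 42·t and substitute into x ≡ 2 (mod 9): 42·t ≡ 2 − 35 = -33 (mod 9).
    Divide the congruence (and modulus) by g = 3: 14·t ≡ -11 (mod 3).
    Reduce coefficients mod 3: 2·t ≡ 1 (mod 3).
    The inverse of 2 mod 3 is 2 (since 2·2 = 4 = 1·3 + 1), so t ≡ 2·1 = 2 ≡ 2 (mod 3).
    Then x = 35 + 42·2 = 119, valid modulo lcm(42, 9) = 126: x ≡ 119 (mod 126).
Verify: 119 mod 6 = 5, 119 mod 14 = 7, 119 mod 9 = 2.

x ≡ 119 (mod 126).


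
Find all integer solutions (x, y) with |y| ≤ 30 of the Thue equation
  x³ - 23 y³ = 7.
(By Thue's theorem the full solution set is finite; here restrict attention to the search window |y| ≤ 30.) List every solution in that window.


The equation is x³ - 23y³ = 7. For fixed y, x³ = 23·y³ + 7, so a solution requires the RHS to be a perfect cube.
Strategy: iterate y from -30 to 30, compute RHS = 23·y³ + 7, and check whether it is a (positive or negative) perfect cube.
Check small values of y:
  y = 0: RHS = 7 is not a perfect cube.
  y = 1: RHS = 30 is not a perfect cube.
  y = -1: RHS = -16 is not a perfect cube.
  y = 2: RHS = 191 is not a perfect cube.
  y = -2: RHS = -177 is not a perfect cube.
  y = 3: RHS = 628 is not a perfect cube.
  y = -3: RHS = -614 is not a perfect cube.
Continuing the search up to |y| = 30 finds no solutions either.
No (x, y) in the scanned range satisfies the equation.

No integer solutions with |y| ≤ 30.


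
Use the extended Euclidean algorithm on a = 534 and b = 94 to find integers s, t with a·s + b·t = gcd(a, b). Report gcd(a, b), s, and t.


Euclidean algorithm on (534, 94) — divide until remainder is 0:
  534 = 5 · 94 + 64
  94 = 1 · 64 + 30
  64 = 2 · 30 + 4
  30 = 7 · 4 + 2
  4 = 2 · 2 + 0
gcd(534, 94) = 2.
Track Bezout coefficients alongside the remainders: start with r₀ = 534 = a·1 + b·0 (s = 1, t = 0) and r₁ = 94 = a·0 + b·1 (s = 0, t = 1); each new remainder r_{k+1} = r_{k-1} − q_k·r_k inherits s_{k+1} = s_{k-1} − q_k·s_k, t_{k+1} = t_{k-1} − q_k·t_k, so r_k = a·s_k + b·t_k at every step:
  q = 5: r = 64, s = 1 − 5·0 = 1, t = 0 − 5·1 = -5  (check: 534·1 + 94·(-5) = 64)
  q = 1: r = 30, s = 0 − 1·1 = -1, t = 1 − 1·(-5) = 6  (check: 534·(-1) + 94·6 = 30)
  q = 2: r = 4, s = 1 − 2·(-1) = 3, t = -5 − 2·6 = -17  (check: 534·3 + 94·(-17) = 4)
  q = 7: r = 2, s = -1 − 7·3 = -22, t = 6 − 7·(-17) = 125  (check: 534·(-22) + 94·125 = 2)
The row with r = 2 (the gcd) gives the Bezout coefficients s = -22, t = 125.
Result: 534 · (-22) + 94 · (125) = 2.

gcd(534, 94) = 2; s = -22, t = 125 (check: 534·(-22) + 94·125 = 2).


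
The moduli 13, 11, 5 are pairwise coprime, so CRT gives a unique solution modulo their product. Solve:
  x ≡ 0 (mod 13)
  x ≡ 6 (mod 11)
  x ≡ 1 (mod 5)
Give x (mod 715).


Moduli 13, 11, 5 are pairwise coprime; by CRT there is a unique solution modulo M = 13 · 11 · 5 = 715.
Solve pairwise, accumulating the modulus:
  Start with x ≡ 0 (mod 13).
  Combine with x ≡ 6 (mod 11): since gcd(13, 11) = 1, we get a unique residue mod 143.
    Write x = 0 + 13·t and substitute into x ≡ 6 (mod 11): 13·t ≡ 6 − 0 = 6 (mod 11).
    Reduce coefficients mod 11: 2·t ≡ 6 (mod 11).
    The inverse of 2 mod 11 is 6 (since 2·6 = 12 = 1·11 + 1), so t ≡ 6·6 = 36 ≡ 3 (mod 11).
    Then x = 0 + 13·3 = 39, valid modulo lcm(13, 11) = 143: x ≡ 39 (mod 143).
  Combine with x ≡ 1 (mod 5): since gcd(143, 5) = 1, we get a unique residue mod 715.
    Write x = 39 + 143·t and substitute into x ≡ 1 (mod 5): 143·t ≡ 1 − 39 = -38 (mod 5).
    Reduce coefficients mod 5: 3·t ≡ 2 (mod 5).
    The inverse of 3 mod 5 is 2 (since 3·2 = 6 = 1·5 + 1), so t ≡ 2·2 = 4 ≡ 4 (mod 5).
    Then x = 39 + 143·4 = 611, valid modulo lcm(143, 5) = 715: x ≡ 611 (mod 715).
Verify: 611 mod 13 = 0 ✓, 611 mod 11 = 6 ✓, 611 mod 5 = 1 ✓.

x ≡ 611 (mod 715).


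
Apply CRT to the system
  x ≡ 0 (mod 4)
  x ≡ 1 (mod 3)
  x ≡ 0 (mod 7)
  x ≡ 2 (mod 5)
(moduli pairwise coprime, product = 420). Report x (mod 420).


Product of moduli M = 4 · 3 · 7 · 5 = 420.
Merge one congruence at a time:
  Start: x ≡ 0 (mod 4).
  Combine with x ≡ 1 (mod 3); new modulus lcm = 12.
    Write x = 0 + 4·t and substitute into x ≡ 1 (mod 3): 4·t ≡ 1 − 0 = 1 (mod 3).
    Reduce coefficients mod 3: 1·t ≡ 1 (mod 3).
    So t ≡ 1 (mod 3).
    Then x = 0 + 4·1 = 4, valid modulo lcm(4, 3) = 12: x ≡ 4 (mod 12).
  Combine with x ≡ 0 (mod 7); new modulus lcm = 84.
    Write x = 4 + 12·t and substitute into x ≡ 0 (mod 7): 12·t ≡ 0 − 4 = -4 (mod 7).
    Reduce coefficients mod 7: 5·t ≡ 3 (mod 7).
    The inverse of 5 mod 7 is 3 (since 5·3 = 15 = 2·7 + 1), so t ≡ 3·3 = 9 ≡ 2 (mod 7).
    Then x = 4 + 12·2 = 28, valid modulo lcm(12, 7) = 84: x ≡ 28 (mod 84).
  Combine with x ≡ 2 (mod 5); new modulus lcm = 420.
    Write x = 28 + 84·t and substitute into x ≡ 2 (mod 5): 84·t ≡ 2 − 28 = -26 (mod 5).
    Reduce coefficients mod 5: 4·t ≡ 4 (mod 5).
    The inverse of 4 mod 5 is 4 (since 4·4 = 16 = 3·5 + 1), so t ≡ 4·4 = 16 ≡ 1 (mod 5).
    Then x = 28 + 84·1 = 112, valid modulo lcm(84, 5) = 420: x ≡ 112 (mod 420).
Verify against each original: 112 mod 4 = 0, 112 mod 3 = 1, 112 mod 7 = 0, 112 mod 5 = 2.

x ≡ 112 (mod 420).
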